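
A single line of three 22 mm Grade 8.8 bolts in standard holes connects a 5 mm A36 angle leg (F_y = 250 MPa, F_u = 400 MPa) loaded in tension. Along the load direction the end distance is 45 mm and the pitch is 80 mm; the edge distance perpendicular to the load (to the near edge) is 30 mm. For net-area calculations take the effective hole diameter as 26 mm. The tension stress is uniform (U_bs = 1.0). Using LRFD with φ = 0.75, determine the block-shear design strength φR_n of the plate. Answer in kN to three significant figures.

141 kN

Shear plane L_v = 45 + 2·80 = 205 mm; A_gv = 205 × 5 = 1025 mm².
A_nv = (205 − 2.5·26) × 5 = 700 mm².
A_nt = (30 − 0.5·26) × 5 = 85 mm².
0.6 F_u A_nv = 168 kN; 0.6 F_y A_gv = 153.8 kN → shear yielding governs the shear term.
R_n = 153.8 + 1.0 × 400 × 85 / 1000 = 187.8 kN.
Design strength φR_n = 0.75 × 187.8 = 141 kN.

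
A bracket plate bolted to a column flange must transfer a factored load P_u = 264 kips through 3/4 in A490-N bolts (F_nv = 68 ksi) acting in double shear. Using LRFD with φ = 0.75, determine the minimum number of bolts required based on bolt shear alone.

6 bolts

A_b = π·0.75²/4 = 0.4418 in².
Per-bolt design strength φR_n = 0.75 × 68 × 0.4418 × 2 = 45.06 kips.
n ≥ 264 / 45.06 = 5.859 → use 6 bolts.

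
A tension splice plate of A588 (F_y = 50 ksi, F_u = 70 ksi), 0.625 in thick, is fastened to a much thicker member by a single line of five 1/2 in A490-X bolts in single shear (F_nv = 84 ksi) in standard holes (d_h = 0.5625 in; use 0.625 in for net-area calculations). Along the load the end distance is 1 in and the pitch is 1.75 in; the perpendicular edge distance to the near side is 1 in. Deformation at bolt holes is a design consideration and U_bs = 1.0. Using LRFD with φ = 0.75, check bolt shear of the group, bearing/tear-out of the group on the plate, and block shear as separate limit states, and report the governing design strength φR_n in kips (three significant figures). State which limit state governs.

61.9 kips (bolt shear governs)

Bolt shear: A_b = π·0.5²/4 = 0.1963 in²; R_n = 84 × 0.1963 × 5 × 1 = 82.47 kips → 0.75 × 82.47 = 61.9 kips.
Bearing: edge l_c = 0.7188, r_n = 37.73 kips; interior l_c = 1.188, r_n = 52.5 kips; R_n = 37.73 + 4·52.5 = 247.7 kips → 186 kips.
Block shear: A_gv = 5, A_nv = 3.242, A_nt = 0.4297 in²; R_n = min(0.6F_uA_nv, 0.6F_yA_gv) + U_bs·F_u·A_nt = 166.2 kips → 125 kips.
Bolt shear governs: 61.9 kips.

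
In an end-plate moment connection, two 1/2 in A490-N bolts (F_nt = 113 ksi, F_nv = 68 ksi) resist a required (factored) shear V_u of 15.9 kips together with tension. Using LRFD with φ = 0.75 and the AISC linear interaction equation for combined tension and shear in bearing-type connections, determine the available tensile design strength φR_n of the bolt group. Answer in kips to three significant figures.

16.8 kips

A_b = π·0.5²/4 = 0.1963 in²; f_rv = 15.9 / (2 × 0.1963) = 40.49 ksi.
F'_nt = 1.3 F_nt − (F_nt / φF_nv) f_rv = 1.3·113 − (113/(0.75·68))·40.49 = 57.19 ksi, capped at F_nt → F'_nt = 57.19 ksi.
R_n = F'_nt · A_b · n = 57.19 × 0.1963 × 2 = 22.46 kips.
Design strength φR_n = 0.75 × 22.46 = 16.8 kips.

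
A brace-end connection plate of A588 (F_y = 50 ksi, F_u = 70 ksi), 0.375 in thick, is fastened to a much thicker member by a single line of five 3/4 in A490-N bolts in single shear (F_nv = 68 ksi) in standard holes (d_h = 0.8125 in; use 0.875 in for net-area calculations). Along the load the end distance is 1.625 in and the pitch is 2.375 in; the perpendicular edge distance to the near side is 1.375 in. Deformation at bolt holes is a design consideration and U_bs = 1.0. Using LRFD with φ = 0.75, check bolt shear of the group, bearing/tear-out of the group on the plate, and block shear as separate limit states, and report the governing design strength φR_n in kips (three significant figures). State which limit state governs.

103 kips (block shear governs)

Bolt shear: A_b = π·0.75²/4 = 0.4418 in²; R_n = 68 × 0.4418 × 5 × 1 = 150.2 kips → 0.75 × 150.2 = 113 kips.
Bearing: edge l_c = 1.219, r_n = 38.39 kips; interior l_c = 1.562, r_n = 47.25 kips; R_n = 38.39 + 4·47.25 = 227.4 kips → 171 kips.
Block shear: A_gv = 4.172, A_nv = 2.695, A_nt = 0.3516 in²; R_n = min(0.6F_uA_nv, 0.6F_yA_gv) + U_bs·F_u·A_nt = 137.8 kips → 103 kips.
Block shear governs: 103 kips.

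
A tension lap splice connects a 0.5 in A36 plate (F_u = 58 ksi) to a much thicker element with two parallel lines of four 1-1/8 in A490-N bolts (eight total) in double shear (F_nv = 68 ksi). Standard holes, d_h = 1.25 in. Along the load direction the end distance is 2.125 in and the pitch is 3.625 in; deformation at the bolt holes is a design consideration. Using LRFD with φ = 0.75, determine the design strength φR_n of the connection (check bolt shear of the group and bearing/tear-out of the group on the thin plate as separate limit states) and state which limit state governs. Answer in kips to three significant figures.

431 kips (bearing governs)

Bolt shear: A_b = π·1.125²/4 = 0.994 in²; R_n = 68 × 0.994 × 8 × 2 = 1081 kips → 0.75 × 1081 = 811 kips.
Bearing (1.2 l_c t F_u ≤ 2.4 d t F_u): upper limit = 2.4·1.125·0.5·58 = 78.3 kips.
  Edge l_c = 2.125 − 1.25/2 = 1.5 → r_n = 52.2 kips; interior l_c = 3.625 − 1.25 = 2.375 → r_n = 78.3 kips.
  R_n,bearing = 2·52.2 + 6·78.3 = 574.2 kips → 0.75 × 574.2 = 431 kips.
Bearing governs: 431 kips.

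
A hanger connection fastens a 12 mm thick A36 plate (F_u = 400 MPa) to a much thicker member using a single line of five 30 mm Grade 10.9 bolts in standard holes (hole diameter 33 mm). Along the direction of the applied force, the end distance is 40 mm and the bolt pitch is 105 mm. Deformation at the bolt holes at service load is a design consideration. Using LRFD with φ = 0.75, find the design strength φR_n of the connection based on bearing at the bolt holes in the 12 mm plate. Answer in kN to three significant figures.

1140 kN

Per bolt r_n = 1.2 l_c t F_u ≤ 2.4 d t F_u; upper limit = 2.4 × 30 × 12 × 400 / 1000 = 345.6 kN.
Edge bolt: l_c = 40 − 33/2 = 23.5 mm → 1.2 × 23.5 × 12 × 400 / 1000 = 135.4 → r_n = 135.4 kN.
Interior bolts: l_c = 105 − 33 = 72 mm → 1.2 × 72 × 12 × 400 / 1000 = 414.7 → r_n = 345.6 kN.
R_n = 1 × 135.4 + 4 × 345.6 = 1518 kN.
Design strength φR_n = 0.75 × 1518 = 1140 kN.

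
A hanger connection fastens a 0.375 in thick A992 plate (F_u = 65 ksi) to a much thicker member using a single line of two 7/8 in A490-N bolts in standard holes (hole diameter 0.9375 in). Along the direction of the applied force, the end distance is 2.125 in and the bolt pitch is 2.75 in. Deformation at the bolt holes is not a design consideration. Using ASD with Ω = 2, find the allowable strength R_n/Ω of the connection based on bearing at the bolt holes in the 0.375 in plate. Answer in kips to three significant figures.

Per bolt r_n = 1.5 l_c t F_u ≤ 3.0 d t F_u; upper limit = 3.0 × 0.875 × 0.375 × 65 = 63.98 kips.
Edge bolt: l_c = 2.125 − 0.9375/2 = 1.656 in → 1.5 × 1.656 × 0.375 × 65 = 60.56 → r_n = 60.56 kips.
Interior bolts: l_c = 2.75 − 0.9375 = 1.812 in → 1.5 × 1.812 × 0.375 × 65 = 66.27 → r_n = 63.98 kips.
R_n = 1 × 60.56 + 1 × 63.98 = 124.5 kips.
Allowable strength R_n/Ω = 124.5 / 2 = 62.3 kips.

62.3 kips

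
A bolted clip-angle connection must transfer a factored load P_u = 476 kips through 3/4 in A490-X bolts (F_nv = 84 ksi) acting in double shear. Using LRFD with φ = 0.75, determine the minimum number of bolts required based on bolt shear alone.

9 bolts

A_b = π·0.75²/4 = 0.4418 in².
Per-bolt design strength φR_n = 0.75 × 84 × 0.4418 × 2 = 55.67 kips.
n ≥ 476 / 55.67 = 8.551 → use 9 bolts.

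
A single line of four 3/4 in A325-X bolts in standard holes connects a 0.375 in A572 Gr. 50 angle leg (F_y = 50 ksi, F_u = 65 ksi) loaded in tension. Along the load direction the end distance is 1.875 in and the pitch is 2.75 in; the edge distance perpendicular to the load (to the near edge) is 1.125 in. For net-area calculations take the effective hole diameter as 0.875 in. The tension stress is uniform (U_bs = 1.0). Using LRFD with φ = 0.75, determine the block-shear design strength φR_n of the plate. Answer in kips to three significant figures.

90 kips

Shear plane L_v = 1.875 + 3·2.75 = 10.12 in; A_gv = 10.12 × 0.375 = 3.797 in².
A_nv = (10.12 − 3.5·0.875) × 0.375 = 2.648 in².
A_nt = (1.125 − 0.5·0.875) × 0.375 = 0.2578 in².
0.6 F_u A_nv = 103.3 kips; 0.6 F_y A_gv = 113.9 kips → shear rupture governs the shear term.
R_n = 103.3 + 1.0 × 65 × 0.2578 = 120 kips.
Design strength φR_n = 0.75 × 120 = 90 kips.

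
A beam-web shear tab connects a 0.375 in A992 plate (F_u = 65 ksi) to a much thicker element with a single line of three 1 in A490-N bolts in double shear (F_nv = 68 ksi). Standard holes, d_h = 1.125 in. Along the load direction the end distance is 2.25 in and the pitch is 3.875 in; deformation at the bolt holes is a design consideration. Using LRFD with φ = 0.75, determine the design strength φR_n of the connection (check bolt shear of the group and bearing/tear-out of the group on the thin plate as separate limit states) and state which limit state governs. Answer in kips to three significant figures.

125 kips (bearing governs)

Bolt shear: A_b = π·1²/4 = 0.7854 in²; R_n = 68 × 0.7854 × 3 × 2 = 320.4 kips → 0.75 × 320.4 = 240 kips.
Bearing (1.2 l_c t F_u ≤ 2.4 d t F_u): upper limit = 2.4·1·0.375·65 = 58.5 kips.
  Edge l_c = 2.25 − 1.125/2 = 1.688 → r_n = 49.36 kips; interior l_c = 3.875 − 1.125 = 2.75 → r_n = 58.5 kips.
  R_n,bearing = 1·49.36 + 2·58.5 = 166.4 kips → 0.75 × 166.4 = 125 kips.
Bearing governs: 125 kips.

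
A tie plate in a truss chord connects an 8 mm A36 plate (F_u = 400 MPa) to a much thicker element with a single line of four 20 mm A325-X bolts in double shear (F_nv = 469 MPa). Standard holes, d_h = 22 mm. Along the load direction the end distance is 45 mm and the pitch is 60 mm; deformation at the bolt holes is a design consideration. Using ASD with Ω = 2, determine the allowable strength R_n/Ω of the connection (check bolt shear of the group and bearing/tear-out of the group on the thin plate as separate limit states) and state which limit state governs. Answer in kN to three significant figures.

Bolt shear: A_b = π·20²/4 = 314.2 mm²; R_n = 469 × 314.2 × 4 × 2 / 1000 = 1179 kN → 1179 / 2 = 589 kN.
Bearing (1.2 l_c t F_u ≤ 2.4 d t F_u): upper limit = 2.4·20·8·400 / 1000 = 153.6 kN.
  Edge l_c = 45 − 22/2 = 34 → r_n = 130.6 kN; interior l_c = 60 − 22 = 38 → r_n = 145.9 kN.
  R_n,bearing = 1·130.6 + 3·145.9 = 568.3 kN → 568.3 / 2 = 284 kN.
Bearing governs: 284 kN.

284 kN (bearing governs)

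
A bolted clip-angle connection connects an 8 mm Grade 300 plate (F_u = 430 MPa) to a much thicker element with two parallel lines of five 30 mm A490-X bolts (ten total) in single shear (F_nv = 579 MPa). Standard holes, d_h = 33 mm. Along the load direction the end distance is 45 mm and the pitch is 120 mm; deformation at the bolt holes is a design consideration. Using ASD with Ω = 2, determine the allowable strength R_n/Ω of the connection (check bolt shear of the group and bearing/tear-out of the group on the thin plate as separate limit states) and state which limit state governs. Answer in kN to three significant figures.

Bolt shear: A_b = π·30²/4 = 706.9 mm²; R_n = 579 × 706.9 × 10 × 1 / 1000 = 4093 kN → 4093 / 2 = 2050 kN.
Bearing (1.2 l_c t F_u ≤ 2.4 d t F_u): upper limit = 2.4·30·8·430 / 1000 = 247.7 kN.
  Edge l_c = 45 − 33/2 = 28.5 → r_n = 117.6 kN; interior l_c = 120 − 33 = 87 → r_n = 247.7 kN.
  R_n,bearing = 2·117.6 + 8·247.7 = 2217 kN → 2217 / 2 = 1110 kN.
Bearing governs: 1110 kN.

1110 kN (bearing governs)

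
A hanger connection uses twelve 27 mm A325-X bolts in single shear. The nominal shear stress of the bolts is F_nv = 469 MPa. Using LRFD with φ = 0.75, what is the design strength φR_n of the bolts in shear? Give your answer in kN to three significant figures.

A_b = π × 27² / 4 = 572.6 mm².
R_n = F_nv · A_b · n · n_s = 469 × 572.6 × 12 × 1 / 1000 = 3222 kN.
Design strength φR_n = 0.75 × 3222 = 2420 kN.

2420 kN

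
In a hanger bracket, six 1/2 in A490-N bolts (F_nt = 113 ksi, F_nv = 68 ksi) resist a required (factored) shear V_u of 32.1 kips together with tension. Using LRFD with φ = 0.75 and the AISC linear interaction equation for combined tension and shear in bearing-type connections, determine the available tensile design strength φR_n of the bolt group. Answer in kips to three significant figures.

A_b = π·0.5²/4 = 0.1963 in²; f_rv = 32.1 / (6 × 0.1963) = 27.25 ksi.
F'_nt = 1.3 F_nt − (F_nt / φF_nv) f_rv = 1.3·113 − (113/(0.75·68))·27.25 = 86.53 ksi, capped at F_nt → F'_nt = 86.53 ksi.
R_n = F'_nt · A_b · n = 86.53 × 0.1963 × 6 = 101.9 kips.
Design strength φR_n = 0.75 × 101.9 = 76.5 kips.

76.5 kips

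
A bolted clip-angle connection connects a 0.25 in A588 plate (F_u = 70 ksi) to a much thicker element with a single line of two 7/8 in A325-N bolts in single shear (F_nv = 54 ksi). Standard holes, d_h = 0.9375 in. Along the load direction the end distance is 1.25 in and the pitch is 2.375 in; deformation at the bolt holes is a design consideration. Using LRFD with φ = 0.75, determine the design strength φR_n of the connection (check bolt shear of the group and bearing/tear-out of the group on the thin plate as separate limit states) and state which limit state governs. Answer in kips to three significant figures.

Bolt shear: A_b = π·0.875²/4 = 0.6013 in²; R_n = 54 × 0.6013 × 2 × 1 = 64.94 kips → 0.75 × 64.94 = 48.7 kips.
Bearing (1.2 l_c t F_u ≤ 2.4 d t F_u): upper limit = 2.4·0.875·0.25·70 = 36.75 kips.
  Edge l_c = 1.25 − 0.9375/2 = 0.7812 → r_n = 16.41 kips; interior l_c = 2.375 − 0.9375 = 1.438 → r_n = 30.19 kips.
  R_n,bearing = 1·16.41 + 1·30.19 = 46.59 kips → 0.75 × 46.59 = 34.9 kips.
Bearing governs: 34.9 kips.

34.9 kips (bearing governs)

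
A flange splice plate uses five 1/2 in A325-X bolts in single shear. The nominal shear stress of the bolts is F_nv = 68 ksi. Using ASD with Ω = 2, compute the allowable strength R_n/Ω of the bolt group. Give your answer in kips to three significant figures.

33.4 kips

A_b = π × 0.5² / 4 = 0.1963 in².
R_n = F_nv · A_b · n · n_s = 68 × 0.1963 × 5 × 1 = 66.76 kips.
Allowable strength R_n/Ω = 66.76 / 2 = 33.4 kips.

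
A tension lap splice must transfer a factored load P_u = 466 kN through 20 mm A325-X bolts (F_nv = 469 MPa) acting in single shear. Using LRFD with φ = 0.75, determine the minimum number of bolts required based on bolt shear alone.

A_b = π·20²/4 = 314.2 mm².
Per-bolt design strength φR_n = 0.75 × 469 × 314.2 × 1 / 1000 = 110.5 kN.
n ≥ 466 / 110.5 = 4.217 → use 5 bolts.

5 bolts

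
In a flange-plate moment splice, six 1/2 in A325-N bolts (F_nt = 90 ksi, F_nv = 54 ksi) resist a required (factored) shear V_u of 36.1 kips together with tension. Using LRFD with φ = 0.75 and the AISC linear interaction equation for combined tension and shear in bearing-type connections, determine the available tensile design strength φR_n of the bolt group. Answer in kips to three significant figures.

A_b = π·0.5²/4 = 0.1963 in²; f_rv = 36.1 / (6 × 0.1963) = 30.64 ksi.
F'_nt = 1.3 F_nt − (F_nt / φF_nv) f_rv = 1.3·90 − (90/(0.75·54))·30.64 = 48.91 ksi, capped at F_nt → F'_nt = 48.91 ksi.
R_n = F'_nt · A_b · n = 48.91 × 0.1963 × 6 = 57.62 kips.
Design strength φR_n = 0.75 × 57.62 = 43.2 kips.

43.2 kips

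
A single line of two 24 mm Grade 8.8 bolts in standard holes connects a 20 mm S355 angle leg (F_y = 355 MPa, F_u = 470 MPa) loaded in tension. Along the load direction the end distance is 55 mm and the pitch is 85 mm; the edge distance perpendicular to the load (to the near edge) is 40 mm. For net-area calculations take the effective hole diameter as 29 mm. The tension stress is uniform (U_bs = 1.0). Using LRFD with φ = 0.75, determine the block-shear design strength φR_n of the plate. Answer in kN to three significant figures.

588 kN

Shear plane L_v = 55 + 1·85 = 140 mm; A_gv = 140 × 20 = 2800 mm².
A_nv = (140 − 1.5·29) × 20 = 1930 mm².
A_nt = (40 − 0.5·29) × 20 = 510 mm².
0.6 F_u A_nv = 544.3 kN; 0.6 F_y A_gv = 596.4 kN → shear rupture governs the shear term.
R_n = 544.3 + 1.0 × 470 × 510 / 1000 = 784 kN.
Design strength φR_n = 0.75 × 784 = 588 kN.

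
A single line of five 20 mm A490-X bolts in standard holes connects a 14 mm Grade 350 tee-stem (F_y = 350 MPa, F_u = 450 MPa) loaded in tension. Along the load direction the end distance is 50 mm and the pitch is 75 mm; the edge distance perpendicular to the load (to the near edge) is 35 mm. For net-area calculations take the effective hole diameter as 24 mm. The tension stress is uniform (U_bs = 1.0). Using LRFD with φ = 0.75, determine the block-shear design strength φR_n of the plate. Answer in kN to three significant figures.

795 kN

Shear plane L_v = 50 + 4·75 = 350 mm; A_gv = 350 × 14 = 4900 mm².
A_nv = (350 − 4.5·24) × 14 = 3388 mm².
A_nt = (35 − 0.5·24) × 14 = 322 mm².
0.6 F_u A_nv = 914.8 kN; 0.6 F_y A_gv = 1029 kN → shear rupture governs the shear term.
R_n = 914.8 + 1.0 × 450 × 322 / 1000 = 1060 kN.
Design strength φR_n = 0.75 × 1060 = 795 kN.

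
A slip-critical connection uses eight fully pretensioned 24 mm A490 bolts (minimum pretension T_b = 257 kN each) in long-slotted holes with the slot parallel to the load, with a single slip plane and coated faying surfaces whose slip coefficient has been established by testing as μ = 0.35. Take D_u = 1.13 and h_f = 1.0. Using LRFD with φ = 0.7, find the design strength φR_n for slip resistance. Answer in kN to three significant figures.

R_n = μ · D_u · h_f · T_b · n_s · n_b = 0.35 × 1.13 × 1.0 × 257 × 1 × 8 = 813.1 kN.
Design strength φR_n = 0.7 × 813.1 = 569 kN.

569 kN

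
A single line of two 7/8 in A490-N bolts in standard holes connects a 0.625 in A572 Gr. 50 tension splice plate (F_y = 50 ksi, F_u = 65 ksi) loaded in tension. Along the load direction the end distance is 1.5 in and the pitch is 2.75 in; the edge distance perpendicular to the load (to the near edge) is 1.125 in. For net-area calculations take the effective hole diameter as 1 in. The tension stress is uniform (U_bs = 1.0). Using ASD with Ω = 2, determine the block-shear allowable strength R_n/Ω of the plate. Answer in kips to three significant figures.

Shear plane L_v = 1.5 + 1·2.75 = 4.25 in; A_gv = 4.25 × 0.625 = 2.656 in².
A_nv = (4.25 − 1.5·1) × 0.625 = 1.719 in².
A_nt = (1.125 − 0.5·1) × 0.625 = 0.3906 in².
0.6 F_u A_nv = 67.03 kips; 0.6 F_y A_gv = 79.69 kips → shear rupture governs the shear term.
R_n = 67.03 + 1.0 × 65 × 0.3906 = 92.42 kips.
Allowable strength R_n/Ω = 92.42 / 2 = 46.2 kips.

46.2 kips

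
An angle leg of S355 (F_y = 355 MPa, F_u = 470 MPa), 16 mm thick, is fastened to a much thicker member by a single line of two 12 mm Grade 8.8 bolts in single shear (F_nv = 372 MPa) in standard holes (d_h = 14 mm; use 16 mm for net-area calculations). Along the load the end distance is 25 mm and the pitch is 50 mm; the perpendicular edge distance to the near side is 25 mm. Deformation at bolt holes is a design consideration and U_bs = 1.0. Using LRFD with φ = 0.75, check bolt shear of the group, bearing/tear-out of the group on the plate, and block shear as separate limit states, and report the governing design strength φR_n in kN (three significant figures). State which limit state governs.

Bolt shear: A_b = π·12²/4 = 113.1 mm²; R_n = 372 × 113.1 × 2 × 1 / 1000 = 84.14 kN → 0.75 × 84.14 = 63.1 kN.
Bearing: edge l_c = 18, r_n = 162.4 kN; interior l_c = 36, r_n = 216.6 kN; R_n = 162.4 + 1·216.6 = 379 kN → 284 kN.
Block shear: A_gv = 1200, A_nv = 816, A_nt = 272 mm²; R_n = min(0.6F_uA_nv, 0.6F_yA_gv) + U_bs·F_u·A_nt = 358 kN → 268 kN.
Bolt shear governs: 63.1 kN.

63.1 kN (bolt shear governs)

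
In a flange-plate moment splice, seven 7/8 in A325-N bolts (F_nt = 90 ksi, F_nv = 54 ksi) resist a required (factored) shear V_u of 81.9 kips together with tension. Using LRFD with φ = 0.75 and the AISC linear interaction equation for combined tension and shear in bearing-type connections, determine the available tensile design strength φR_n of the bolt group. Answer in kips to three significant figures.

233 kips

A_b = π·0.875²/4 = 0.6013 in²; f_rv = 81.9 / (7 × 0.6013) = 19.46 ksi.
F'_nt = 1.3 F_nt − (F_nt / φF_nv) f_rv = 1.3·90 − (90/(0.75·54))·19.46 = 73.76 ksi, capped at F_nt → F'_nt = 73.76 ksi.
R_n = F'_nt · A_b · n = 73.76 × 0.6013 × 7 = 310.5 kips.
Design strength φR_n = 0.75 × 310.5 = 233 kips.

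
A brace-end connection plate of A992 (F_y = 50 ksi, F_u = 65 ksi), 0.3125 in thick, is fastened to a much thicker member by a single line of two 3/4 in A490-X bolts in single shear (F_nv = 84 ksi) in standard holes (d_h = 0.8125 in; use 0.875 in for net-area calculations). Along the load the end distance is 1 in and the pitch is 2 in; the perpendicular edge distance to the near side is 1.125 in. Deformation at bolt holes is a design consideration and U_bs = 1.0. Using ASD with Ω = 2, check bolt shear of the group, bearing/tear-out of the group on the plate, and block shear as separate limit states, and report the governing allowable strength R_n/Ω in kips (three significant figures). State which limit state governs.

Bolt shear: A_b = π·0.75²/4 = 0.4418 in²; R_n = 84 × 0.4418 × 2 × 1 = 74.22 kips → 74.22 / 2 = 37.1 kips.
Bearing: edge l_c = 0.5938, r_n = 14.47 kips; interior l_c = 1.188, r_n = 28.95 kips; R_n = 14.47 + 1·28.95 = 43.42 kips → 21.7 kips.
Block shear: A_gv = 0.9375, A_nv = 0.5273, A_nt = 0.2148 in²; R_n = min(0.6F_uA_nv, 0.6F_yA_gv) + U_bs·F_u·A_nt = 34.53 kips → 17.3 kips.
Block shear governs: 17.3 kips.

17.3 kips (block shear governs)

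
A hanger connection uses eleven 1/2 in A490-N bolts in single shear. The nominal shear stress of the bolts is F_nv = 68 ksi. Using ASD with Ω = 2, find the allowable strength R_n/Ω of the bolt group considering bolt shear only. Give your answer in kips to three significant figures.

73.4 kips

A_b = π × 0.5² / 4 = 0.1963 in².
R_n = F_nv · A_b · n · n_s = 68 × 0.1963 × 11 × 1 = 146.9 kips.
Allowable strength R_n/Ω = 146.9 / 2 = 73.4 kips.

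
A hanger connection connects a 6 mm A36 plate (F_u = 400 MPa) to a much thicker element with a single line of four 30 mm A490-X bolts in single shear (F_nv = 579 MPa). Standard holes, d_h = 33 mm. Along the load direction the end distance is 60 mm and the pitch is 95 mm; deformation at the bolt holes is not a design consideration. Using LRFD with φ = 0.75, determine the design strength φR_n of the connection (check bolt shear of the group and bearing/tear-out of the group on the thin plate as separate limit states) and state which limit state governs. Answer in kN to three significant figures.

603 kN (bearing governs)

Bolt shear: A_b = π·30²/4 = 706.9 mm²; R_n = 579 × 706.9 × 4 × 1 / 1000 = 1637 kN → 0.75 × 1637 = 1230 kN.
Bearing (1.5 l_c t F_u ≤ 3.0 d t F_u): upper limit = 3.0·30·6·400 / 1000 = 216 kN.
  Edge l_c = 60 − 33/2 = 43.5 → r_n = 156.6 kN; interior l_c = 95 − 33 = 62 → r_n = 216 kN.
  R_n,bearing = 1·156.6 + 3·216 = 804.6 kN → 0.75 × 804.6 = 603 kN.
Bearing governs: 603 kN.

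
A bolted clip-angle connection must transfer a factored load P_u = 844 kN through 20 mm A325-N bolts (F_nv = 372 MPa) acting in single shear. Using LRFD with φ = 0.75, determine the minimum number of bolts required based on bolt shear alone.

10 bolts

A_b = π·20²/4 = 314.2 mm².
Per-bolt design strength φR_n = 0.75 × 372 × 314.2 × 1 / 1000 = 87.65 kN.
n ≥ 844 / 87.65 = 9.629 → use 10 bolts.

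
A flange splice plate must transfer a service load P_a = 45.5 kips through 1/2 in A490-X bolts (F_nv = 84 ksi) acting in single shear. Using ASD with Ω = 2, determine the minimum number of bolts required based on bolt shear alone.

6 bolts

A_b = π·0.5²/4 = 0.1963 in².
Per-bolt allowable strength R_n/Ω = 84 × 0.1963 × 1 / 2 = 8.247 kips.
n ≥ 45.5 / 8.247 = 5.517 → use 6 bolts.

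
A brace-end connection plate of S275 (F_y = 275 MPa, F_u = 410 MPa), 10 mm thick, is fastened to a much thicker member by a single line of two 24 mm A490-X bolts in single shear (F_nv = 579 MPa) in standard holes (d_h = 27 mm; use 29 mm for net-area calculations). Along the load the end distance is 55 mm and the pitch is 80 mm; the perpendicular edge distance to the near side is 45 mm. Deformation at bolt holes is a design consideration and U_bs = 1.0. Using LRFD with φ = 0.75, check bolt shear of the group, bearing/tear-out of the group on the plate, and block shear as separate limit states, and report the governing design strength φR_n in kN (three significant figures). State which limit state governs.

Bolt shear: A_b = π·24²/4 = 452.4 mm²; R_n = 579 × 452.4 × 2 × 1 / 1000 = 523.9 kN → 0.75 × 523.9 = 393 kN.
Bearing: edge l_c = 41.5, r_n = 204.2 kN; interior l_c = 53, r_n = 236.2 kN; R_n = 204.2 + 1·236.2 = 440.3 kN → 330 kN.
Block shear: A_gv = 1350, A_nv = 915, A_nt = 305 mm²; R_n = min(0.6F_uA_nv, 0.6F_yA_gv) + U_bs·F_u·A_nt = 347.8 kN → 261 kN.
Block shear governs: 261 kN.

261 kN (block shear governs)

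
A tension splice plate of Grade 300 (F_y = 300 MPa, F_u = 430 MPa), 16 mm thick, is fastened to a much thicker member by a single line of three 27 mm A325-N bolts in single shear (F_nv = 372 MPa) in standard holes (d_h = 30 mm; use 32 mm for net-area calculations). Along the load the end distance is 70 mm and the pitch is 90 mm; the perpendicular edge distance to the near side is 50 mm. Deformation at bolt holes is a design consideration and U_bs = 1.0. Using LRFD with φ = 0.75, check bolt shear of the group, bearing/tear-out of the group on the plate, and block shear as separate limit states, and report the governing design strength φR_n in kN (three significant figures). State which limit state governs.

Bolt shear: A_b = π·27²/4 = 572.6 mm²; R_n = 372 × 572.6 × 3 × 1 / 1000 = 639 kN → 0.75 × 639 = 479 kN.
Bearing: edge l_c = 55, r_n = 445.8 kN; interior l_c = 60, r_n = 445.8 kN; R_n = 445.8 + 2·445.8 = 1337 kN → 1000 kN.
Block shear: A_gv = 4000, A_nv = 2720, A_nt = 544 mm²; R_n = min(0.6F_uA_nv, 0.6F_yA_gv) + U_bs·F_u·A_nt = 935.7 kN → 702 kN.
Bolt shear governs: 479 kN.

479 kN (bolt shear governs)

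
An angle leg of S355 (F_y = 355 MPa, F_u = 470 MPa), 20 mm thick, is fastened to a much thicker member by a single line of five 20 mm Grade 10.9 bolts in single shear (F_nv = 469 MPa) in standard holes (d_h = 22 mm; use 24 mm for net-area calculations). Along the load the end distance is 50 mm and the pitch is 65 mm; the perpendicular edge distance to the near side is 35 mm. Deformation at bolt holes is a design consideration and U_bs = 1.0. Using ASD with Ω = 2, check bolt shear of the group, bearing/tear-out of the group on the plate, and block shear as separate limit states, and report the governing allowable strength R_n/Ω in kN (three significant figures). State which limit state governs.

368 kN (bolt shear governs)

Bolt shear: A_b = π·20²/4 = 314.2 mm²; R_n = 469 × 314.2 × 5 × 1 / 1000 = 736.7 kN → 736.7 / 2 = 368 kN.
Bearing: edge l_c = 39, r_n = 439.9 kN; interior l_c = 43, r_n = 451.2 kN; R_n = 439.9 + 4·451.2 = 2245 kN → 1120 kN.
Block shear: A_gv = 6200, A_nv = 4040, A_nt = 460 mm²; R_n = min(0.6F_uA_nv, 0.6F_yA_gv) + U_bs·F_u·A_nt = 1355 kN → 678 kN.
Bolt shear governs: 368 kN.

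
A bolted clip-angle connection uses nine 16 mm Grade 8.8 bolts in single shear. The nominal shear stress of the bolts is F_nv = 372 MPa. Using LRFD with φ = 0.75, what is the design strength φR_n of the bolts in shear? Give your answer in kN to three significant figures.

A_b = π × 16² / 4 = 201.1 mm².
R_n = F_nv · A_b · n · n_s = 372 × 201.1 × 9 × 1 / 1000 = 673.2 kN.
Design strength φR_n = 0.75 × 673.2 = 505 kN.

505 kN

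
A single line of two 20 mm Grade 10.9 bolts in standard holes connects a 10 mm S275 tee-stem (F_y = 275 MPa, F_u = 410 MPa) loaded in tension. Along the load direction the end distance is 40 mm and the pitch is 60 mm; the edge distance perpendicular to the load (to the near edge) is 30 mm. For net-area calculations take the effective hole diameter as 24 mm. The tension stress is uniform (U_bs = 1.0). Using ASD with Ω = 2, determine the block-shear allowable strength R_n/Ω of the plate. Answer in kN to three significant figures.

Shear plane L_v = 40 + 1·60 = 100 mm; A_gv = 100 × 10 = 1000 mm².
A_nv = (100 − 1.5·24) × 10 = 640 mm².
A_nt = (30 − 0.5·24) × 10 = 180 mm².
0.6 F_u A_nv = 157.4 kN; 0.6 F_y A_gv = 165 kN → shear rupture governs the shear term.
R_n = 157.4 + 1.0 × 410 × 180 / 1000 = 231.2 kN.
Allowable strength R_n/Ω = 231.2 / 2 = 116 kN.

116 kN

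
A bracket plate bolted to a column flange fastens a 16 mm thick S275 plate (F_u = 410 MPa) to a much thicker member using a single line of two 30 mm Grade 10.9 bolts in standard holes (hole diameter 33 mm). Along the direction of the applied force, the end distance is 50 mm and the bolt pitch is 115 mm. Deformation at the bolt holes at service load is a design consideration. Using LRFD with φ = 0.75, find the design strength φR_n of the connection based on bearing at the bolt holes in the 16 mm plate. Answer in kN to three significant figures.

552 kN

Per bolt r_n = 1.2 l_c t F_u ≤ 2.4 d t F_u; upper limit = 2.4 × 30 × 16 × 410 / 1000 = 472.3 kN.
Edge bolt: l_c = 50 − 33/2 = 33.5 mm → 1.2 × 33.5 × 16 × 410 / 1000 = 263.7 → r_n = 263.7 kN.
Interior bolts: l_c = 115 − 33 = 82 mm → 1.2 × 82 × 16 × 410 / 1000 = 645.5 → r_n = 472.3 kN.
R_n = 1 × 263.7 + 1 × 472.3 = 736 kN.
Design strength φR_n = 0.75 × 736 = 552 kN.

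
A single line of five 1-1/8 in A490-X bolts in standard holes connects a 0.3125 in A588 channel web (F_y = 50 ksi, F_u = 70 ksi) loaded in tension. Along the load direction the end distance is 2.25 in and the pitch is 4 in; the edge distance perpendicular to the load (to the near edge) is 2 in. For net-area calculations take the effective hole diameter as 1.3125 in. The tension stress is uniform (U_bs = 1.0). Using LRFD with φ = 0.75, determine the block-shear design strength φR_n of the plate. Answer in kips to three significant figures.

Shear plane L_v = 2.25 + 4·4 = 18.25 in; A_gv = 18.25 × 0.3125 = 5.703 in².
A_nv = (18.25 − 4.5·1.3125) × 0.3125 = 3.857 in².
A_nt = (2 − 0.5·1.3125) × 0.3125 = 0.4199 in².
0.6 F_u A_nv = 162 kips; 0.6 F_y A_gv = 171.1 kips → shear rupture governs the shear term.
R_n = 162 + 1.0 × 70 × 0.4199 = 191.4 kips.
Design strength φR_n = 0.75 × 191.4 = 144 kips.

144 kips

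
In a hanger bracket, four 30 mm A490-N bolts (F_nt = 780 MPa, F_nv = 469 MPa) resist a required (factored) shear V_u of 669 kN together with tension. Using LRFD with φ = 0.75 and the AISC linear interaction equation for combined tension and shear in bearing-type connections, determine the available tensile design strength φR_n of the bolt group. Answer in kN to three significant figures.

A_b = π·30²/4 = 706.9 mm²; f_rv = 669 × 1000 / (4 × 706.9) = 236.6 MPa.
F'_nt = 1.3 F_nt − (F_nt / φF_nv) f_rv = 1.3·780 − (780/(0.75·469))·236.6 = 489.3 MPa, capped at F_nt → F'_nt = 489.3 MPa.
R_n = F'_nt · A_b · n = 489.3 × 706.9 × 4 / 1000 = 1384 kN.
Design strength φR_n = 0.75 × 1384 = 1040 kN.

1040 kN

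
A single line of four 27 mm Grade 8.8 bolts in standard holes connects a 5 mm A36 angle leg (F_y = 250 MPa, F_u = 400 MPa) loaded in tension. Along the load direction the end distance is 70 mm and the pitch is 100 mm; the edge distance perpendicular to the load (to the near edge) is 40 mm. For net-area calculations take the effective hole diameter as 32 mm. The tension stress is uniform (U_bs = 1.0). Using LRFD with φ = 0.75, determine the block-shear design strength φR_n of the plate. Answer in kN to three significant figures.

Shear plane L_v = 70 + 3·100 = 370 mm; A_gv = 370 × 5 = 1850 mm².
A_nv = (370 − 3.5·32) × 5 = 1290 mm².
A_nt = (40 − 0.5·32) × 5 = 120 mm².
0.6 F_u A_nv = 309.6 kN; 0.6 F_y A_gv = 277.5 kN → shear yielding governs the shear term.
R_n = 277.5 + 1.0 × 400 × 120 / 1000 = 325.5 kN.
Design strength φR_n = 0.75 × 325.5 = 244 kN.

244 kN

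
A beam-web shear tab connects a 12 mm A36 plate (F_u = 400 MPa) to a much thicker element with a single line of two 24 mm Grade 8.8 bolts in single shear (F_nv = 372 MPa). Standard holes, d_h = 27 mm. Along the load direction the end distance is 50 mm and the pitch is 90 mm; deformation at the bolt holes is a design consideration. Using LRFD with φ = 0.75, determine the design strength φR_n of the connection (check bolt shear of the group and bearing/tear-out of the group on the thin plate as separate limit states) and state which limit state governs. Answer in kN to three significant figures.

252 kN (bolt shear governs)

Bolt shear: A_b = π·24²/4 = 452.4 mm²; R_n = 372 × 452.4 × 2 × 1 / 1000 = 336.6 kN → 0.75 × 336.6 = 252 kN.
Bearing (1.2 l_c t F_u ≤ 2.4 d t F_u): upper limit = 2.4·24·12·400 / 1000 = 276.5 kN.
  Edge l_c = 50 − 27/2 = 36.5 → r_n = 210.2 kN; interior l_c = 90 − 27 = 63 → r_n = 276.5 kN.
  R_n,bearing = 1·210.2 + 1·276.5 = 486.7 kN → 0.75 × 486.7 = 365 kN.
Bolt shear governs: 252 kN.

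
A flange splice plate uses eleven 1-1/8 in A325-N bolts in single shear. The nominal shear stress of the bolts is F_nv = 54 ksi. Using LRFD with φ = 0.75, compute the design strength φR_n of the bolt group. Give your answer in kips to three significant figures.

A_b = π × 1.125² / 4 = 0.994 in².
R_n = F_nv · A_b · n · n_s = 54 × 0.994 × 11 × 1 = 590.4 kips.
Design strength φR_n = 0.75 × 590.4 = 443 kips.

443 kips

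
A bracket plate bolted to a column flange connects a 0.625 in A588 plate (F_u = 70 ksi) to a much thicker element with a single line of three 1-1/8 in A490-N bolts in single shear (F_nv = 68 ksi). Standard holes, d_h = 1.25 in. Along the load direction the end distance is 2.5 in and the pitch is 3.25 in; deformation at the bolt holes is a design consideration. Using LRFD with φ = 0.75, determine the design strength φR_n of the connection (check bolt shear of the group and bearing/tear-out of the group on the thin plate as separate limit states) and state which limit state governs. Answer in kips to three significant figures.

152 kips (bolt shear governs)

Bolt shear: A_b = π·1.125²/4 = 0.994 in²; R_n = 68 × 0.994 × 3 × 1 = 202.8 kips → 0.75 × 202.8 = 152 kips.
Bearing (1.2 l_c t F_u ≤ 2.4 d t F_u): upper limit = 2.4·1.125·0.625·70 = 118.1 kips.
  Edge l_c = 2.5 − 1.25/2 = 1.875 → r_n = 98.44 kips; interior l_c = 3.25 − 1.25 = 2 → r_n = 105 kips.
  R_n,bearing = 1·98.44 + 2·105 = 308.4 kips → 0.75 × 308.4 = 231 kips.
Bolt shear governs: 152 kips.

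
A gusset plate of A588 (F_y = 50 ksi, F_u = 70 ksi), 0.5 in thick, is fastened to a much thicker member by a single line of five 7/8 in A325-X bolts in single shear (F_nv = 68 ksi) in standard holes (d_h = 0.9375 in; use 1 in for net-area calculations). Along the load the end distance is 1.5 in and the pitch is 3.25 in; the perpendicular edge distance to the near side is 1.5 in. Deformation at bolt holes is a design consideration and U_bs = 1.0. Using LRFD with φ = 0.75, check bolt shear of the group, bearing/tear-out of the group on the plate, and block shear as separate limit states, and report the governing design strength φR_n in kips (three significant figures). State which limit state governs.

Bolt shear: A_b = π·0.875²/4 = 0.6013 in²; R_n = 68 × 0.6013 × 5 × 1 = 204.4 kips → 0.75 × 204.4 = 153 kips.
Bearing: edge l_c = 1.031, r_n = 43.31 kips; interior l_c = 2.312, r_n = 73.5 kips; R_n = 43.31 + 4·73.5 = 337.3 kips → 253 kips.
Block shear: A_gv = 7.25, A_nv = 5, A_nt = 0.5 in²; R_n = min(0.6F_uA_nv, 0.6F_yA_gv) + U_bs·F_u·A_nt = 245 kips → 184 kips.
Bolt shear governs: 153 kips.

153 kips (bolt shear governs)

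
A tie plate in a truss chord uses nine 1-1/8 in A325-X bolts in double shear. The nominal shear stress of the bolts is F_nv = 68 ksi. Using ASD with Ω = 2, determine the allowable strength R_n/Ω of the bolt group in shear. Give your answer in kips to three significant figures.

608 kips

A_b = π × 1.125² / 4 = 0.994 in².
R_n = F_nv · A_b · n · n_s = 68 × 0.994 × 9 × 2 = 1217 kips.
Allowable strength R_n/Ω = 1217 / 2 = 608 kips.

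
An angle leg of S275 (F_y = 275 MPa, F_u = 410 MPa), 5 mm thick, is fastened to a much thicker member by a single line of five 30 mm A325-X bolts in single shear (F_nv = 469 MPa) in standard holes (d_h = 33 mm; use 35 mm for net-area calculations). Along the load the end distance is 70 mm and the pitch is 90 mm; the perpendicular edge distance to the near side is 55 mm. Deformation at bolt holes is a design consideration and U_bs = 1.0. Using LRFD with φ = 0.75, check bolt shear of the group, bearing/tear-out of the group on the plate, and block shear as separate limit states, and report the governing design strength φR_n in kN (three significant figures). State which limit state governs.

Bolt shear: A_b = π·30²/4 = 706.9 mm²; R_n = 469 × 706.9 × 5 × 1 / 1000 = 1658 kN → 0.75 × 1658 = 1240 kN.
Bearing: edge l_c = 53.5, r_n = 131.6 kN; interior l_c = 57, r_n = 140.2 kN; R_n = 131.6 + 4·140.2 = 692.5 kN → 519 kN.
Block shear: A_gv = 2150, A_nv = 1362, A_nt = 187.5 mm²; R_n = min(0.6F_uA_nv, 0.6F_yA_gv) + U_bs·F_u·A_nt = 412.1 kN → 309 kN.
Block shear governs: 309 kN.

309 kN (block shear governs)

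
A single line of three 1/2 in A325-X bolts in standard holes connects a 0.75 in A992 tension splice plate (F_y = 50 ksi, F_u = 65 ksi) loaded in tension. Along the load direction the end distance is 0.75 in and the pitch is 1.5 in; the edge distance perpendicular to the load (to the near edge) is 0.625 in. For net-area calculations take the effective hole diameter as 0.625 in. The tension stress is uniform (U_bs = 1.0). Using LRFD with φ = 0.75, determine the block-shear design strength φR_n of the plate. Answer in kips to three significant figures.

59.4 kips

Shear plane L_v = 0.75 + 2·1.5 = 3.75 in; A_gv = 3.75 × 0.75 = 2.812 in².
A_nv = (3.75 − 2.5·0.625) × 0.75 = 1.641 in².
A_nt = (0.625 − 0.5·0.625) × 0.75 = 0.2344 in².
0.6 F_u A_nv = 63.98 kips; 0.6 F_y A_gv = 84.38 kips → shear rupture governs the shear term.
R_n = 63.98 + 1.0 × 65 × 0.2344 = 79.22 kips.
Design strength φR_n = 0.75 × 79.22 = 59.4 kips.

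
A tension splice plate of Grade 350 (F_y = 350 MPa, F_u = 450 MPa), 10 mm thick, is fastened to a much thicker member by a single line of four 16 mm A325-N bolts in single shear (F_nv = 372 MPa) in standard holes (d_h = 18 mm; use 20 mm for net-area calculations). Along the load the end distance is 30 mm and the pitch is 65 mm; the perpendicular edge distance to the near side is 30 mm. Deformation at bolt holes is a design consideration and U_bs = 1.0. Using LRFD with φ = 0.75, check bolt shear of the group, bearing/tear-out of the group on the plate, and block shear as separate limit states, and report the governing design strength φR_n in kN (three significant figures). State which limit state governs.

224 kN (bolt shear governs)

Bolt shear: A_b = π·16²/4 = 201.1 mm²; R_n = 372 × 201.1 × 4 × 1 / 1000 = 299.2 kN → 0.75 × 299.2 = 224 kN.
Bearing: edge l_c = 21, r_n = 113.4 kN; interior l_c = 47, r_n = 172.8 kN; R_n = 113.4 + 3·172.8 = 631.8 kN → 474 kN.
Block shear: A_gv = 2250, A_nv = 1550, A_nt = 200 mm²; R_n = min(0.6F_uA_nv, 0.6F_yA_gv) + U_bs·F_u·A_nt = 508.5 kN → 381 kN.
Bolt shear governs: 224 kN.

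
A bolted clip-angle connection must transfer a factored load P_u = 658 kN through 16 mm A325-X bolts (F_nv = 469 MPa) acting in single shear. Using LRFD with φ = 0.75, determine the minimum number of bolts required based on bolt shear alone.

10 bolts

A_b = π·16²/4 = 201.1 mm².
Per-bolt design strength φR_n = 0.75 × 469 × 201.1 × 1 / 1000 = 70.72 kN.
n ≥ 658 / 70.72 = 9.304 → use 10 bolts.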